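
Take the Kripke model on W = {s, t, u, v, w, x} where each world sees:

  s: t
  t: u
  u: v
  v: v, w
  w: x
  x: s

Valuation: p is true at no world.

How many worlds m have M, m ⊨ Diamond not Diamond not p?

0

s: successors {t}; not Diamond not p there: t:F. ✗
t: successors {u}; not Diamond not p there: u:F. ✗
u: successors {v}; not Diamond not p there: v:F. ✗
v: successors {v, w}; not Diamond not p there: v:F, w:F. ✗
w: successors {x}; not Diamond not p there: x:F. ✗
x: successors {s}; not Diamond not p there: s:F. ✗
Satisfying worlds: ∅.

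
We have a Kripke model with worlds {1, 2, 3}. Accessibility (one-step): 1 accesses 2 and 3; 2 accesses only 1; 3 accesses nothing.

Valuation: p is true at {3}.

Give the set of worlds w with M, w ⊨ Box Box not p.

1: successors {2, 3}; Box not p there: 2:T, 3:T. ✓
2: successors {1}; Box not p there: 1:F. ✗
3: no successors, so Box Box not p holds vacuously. ✓

{1, 3}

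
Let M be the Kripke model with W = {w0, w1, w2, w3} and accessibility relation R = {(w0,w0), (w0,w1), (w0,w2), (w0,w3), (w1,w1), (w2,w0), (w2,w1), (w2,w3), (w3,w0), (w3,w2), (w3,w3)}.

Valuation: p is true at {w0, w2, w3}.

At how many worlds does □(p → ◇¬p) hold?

w0: successors {w0, w1, w2, w3}; p → ◇¬p there: w0:T, w1:T, w2:T, w3:F. ✗
w1: successors {w1}; p → ◇¬p there: w1:T. ✓
w2: successors {w0, w1, w3}; p → ◇¬p there: w0:T, w1:T, w3:F. ✗
w3: successors {w0, w2, w3}; p → ◇¬p there: w0:T, w2:T, w3:F. ✗
Satisfying worlds: {w1}.

1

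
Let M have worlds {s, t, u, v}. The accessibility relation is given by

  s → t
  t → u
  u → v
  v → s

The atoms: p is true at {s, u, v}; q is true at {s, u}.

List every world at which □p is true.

s: successors {t}; p there: t:F. ✗
t: successors {u}; p there: u:T. ✓
u: successors {v}; p there: v:T. ✓
v: successors {s}; p there: s:T. ✓

{t, u, v}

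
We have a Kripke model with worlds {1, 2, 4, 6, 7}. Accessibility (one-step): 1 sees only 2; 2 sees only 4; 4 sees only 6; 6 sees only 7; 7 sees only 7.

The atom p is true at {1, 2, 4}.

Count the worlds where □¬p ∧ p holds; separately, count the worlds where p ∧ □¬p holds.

1 and 1

For □¬p ∧ p:
1: □¬p is F, p is T. ✗
2: □¬p is F, p is T. ✗
4: □¬p is T, p is T. ✓
6: □¬p is T, p is F. ✗
7: □¬p is T, p is F. ✗
— 1 world.
For p ∧ □¬p:
1: p is T, □¬p is F. ✗
2: p is T, □¬p is F. ✗
4: p is T, □¬p is T. ✓
6: p is F, □¬p is T. ✗
7: p is F, □¬p is T. ✗
— 1 world.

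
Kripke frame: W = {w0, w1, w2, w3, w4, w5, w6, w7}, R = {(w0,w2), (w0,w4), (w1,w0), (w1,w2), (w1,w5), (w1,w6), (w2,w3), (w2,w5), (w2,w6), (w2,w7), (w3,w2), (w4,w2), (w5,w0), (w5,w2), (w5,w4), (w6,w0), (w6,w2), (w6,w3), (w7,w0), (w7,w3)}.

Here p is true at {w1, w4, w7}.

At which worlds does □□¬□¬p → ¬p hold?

{w0, w1, w2, w3, w4, w5, w6, w7}

w0: □□¬□¬p is F, ¬p is T. ✓
w1: □□¬□¬p is F, ¬p is F. ✓
w2: □□¬□¬p is F, ¬p is T. ✓
w3: □□¬□¬p is F, ¬p is T. ✓
w4: □□¬□¬p is F, ¬p is F. ✓
w5: □□¬□¬p is F, ¬p is T. ✓
w6: □□¬□¬p is F, ¬p is T. ✓
w7: □□¬□¬p is F, ¬p is F. ✓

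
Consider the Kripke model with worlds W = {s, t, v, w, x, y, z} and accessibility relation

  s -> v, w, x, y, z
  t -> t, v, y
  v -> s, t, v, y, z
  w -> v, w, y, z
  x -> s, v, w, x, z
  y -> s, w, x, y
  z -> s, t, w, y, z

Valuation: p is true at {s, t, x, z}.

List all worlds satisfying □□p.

s: successors {v, w, x, y, z}; □p there: v:F, w:F, x:F, y:F, z:F. ✗
t: successors {t, v, y}; □p there: t:F, v:F, y:F. ✗
v: successors {s, t, v, y, z}; □p there: s:F, t:F, v:F, y:F, z:F. ✗
w: successors {v, w, y, z}; □p there: v:F, w:F, y:F, z:F. ✗
x: successors {s, v, w, x, z}; □p there: s:F, v:F, w:F, x:F, z:F. ✗
y: successors {s, w, x, y}; □p there: s:F, w:F, x:F, y:F. ✗
z: successors {s, t, w, y, z}; □p there: s:F, t:F, w:F, y:F, z:F. ✗

∅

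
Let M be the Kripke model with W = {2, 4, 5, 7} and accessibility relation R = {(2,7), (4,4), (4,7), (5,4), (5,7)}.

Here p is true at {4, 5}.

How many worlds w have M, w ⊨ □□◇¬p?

2

2: successors {7}; □◇¬p there: 7:T. ✓
4: successors {4, 7}; □◇¬p there: 4:F, 7:T. ✗
5: successors {4, 7}; □◇¬p there: 4:F, 7:T. ✗
7: no successors, so □□◇¬p holds vacuously. ✓
Satisfying worlds: {2, 7}.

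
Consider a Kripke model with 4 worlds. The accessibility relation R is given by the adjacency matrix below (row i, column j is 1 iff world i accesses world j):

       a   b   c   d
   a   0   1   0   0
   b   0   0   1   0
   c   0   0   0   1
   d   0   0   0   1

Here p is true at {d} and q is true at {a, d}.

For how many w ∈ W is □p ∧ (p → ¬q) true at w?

1

a: □p is F, p → ¬q is T. ✗
b: □p is F, p → ¬q is T. ✗
c: □p is T, p → ¬q is T. ✓
d: □p is T, p → ¬q is F. ✗
Satisfying worlds: {c}.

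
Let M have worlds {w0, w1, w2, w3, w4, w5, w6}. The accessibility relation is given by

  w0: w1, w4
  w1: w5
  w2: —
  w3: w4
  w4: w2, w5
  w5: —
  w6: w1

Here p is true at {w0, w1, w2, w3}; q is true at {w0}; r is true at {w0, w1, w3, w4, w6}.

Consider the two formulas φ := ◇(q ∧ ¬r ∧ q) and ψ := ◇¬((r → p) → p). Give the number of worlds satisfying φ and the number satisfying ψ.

0 and 2

For ◇(q ∧ ¬r ∧ q):
w0: successors {w1, w4}; q ∧ ¬r ∧ q there: w1:F, w4:F. ✗
w1: successors {w5}; q ∧ ¬r ∧ q there: w5:F. ✗
w2: no successors, so ◇(q ∧ ¬r ∧ q) fails. ✗
w3: successors {w4}; q ∧ ¬r ∧ q there: w4:F. ✗
w4: successors {w2, w5}; q ∧ ¬r ∧ q there: w2:F, w5:F. ✗
w5: no successors, so ◇(q ∧ ¬r ∧ q) fails. ✗
w6: successors {w1}; q ∧ ¬r ∧ q there: w1:F. ✗
— 0 worlds.
For ◇¬((r → p) → p):
w0: successors {w1, w4}; ¬((r → p) → p) there: w1:F, w4:F. ✗
w1: successors {w5}; ¬((r → p) → p) there: w5:T. ✓
w2: no successors, so ◇¬((r → p) → p) fails. ✗
w3: successors {w4}; ¬((r → p) → p) there: w4:F. ✗
w4: successors {w2, w5}; ¬((r → p) → p) there: w2:F, w5:T. ✓
w5: no successors, so ◇¬((r → p) → p) fails. ✗
w6: successors {w1}; ¬((r → p) → p) there: w1:F. ✗
— 2 worlds.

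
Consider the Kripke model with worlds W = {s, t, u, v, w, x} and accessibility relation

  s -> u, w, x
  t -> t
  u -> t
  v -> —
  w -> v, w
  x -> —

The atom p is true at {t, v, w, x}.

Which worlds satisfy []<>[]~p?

s: successors {u, w, x}; <>[]~p there: u:F, w:T, x:F. ✗
t: successors {t}; <>[]~p there: t:F. ✗
u: successors {t}; <>[]~p there: t:F. ✗
v: no successors, so []<>[]~p holds vacuously. ✓
w: successors {v, w}; <>[]~p there: v:F, w:T. ✗
x: no successors, so []<>[]~p holds vacuously. ✓

{v, x}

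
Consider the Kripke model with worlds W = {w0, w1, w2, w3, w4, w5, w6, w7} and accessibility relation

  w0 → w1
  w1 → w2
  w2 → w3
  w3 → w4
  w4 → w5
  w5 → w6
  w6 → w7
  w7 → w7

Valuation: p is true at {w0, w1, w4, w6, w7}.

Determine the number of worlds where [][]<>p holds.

6

w0: successors {w1}; []<>p there: w1:F. ✗
w1: successors {w2}; []<>p there: w2:T. ✓
w2: successors {w3}; []<>p there: w3:F. ✗
w3: successors {w4}; []<>p there: w4:T. ✓
w4: successors {w5}; []<>p there: w5:T. ✓
w5: successors {w6}; []<>p there: w6:T. ✓
w6: successors {w7}; []<>p there: w7:T. ✓
w7: successors {w7}; []<>p there: w7:T. ✓
Satisfying worlds: {w1, w3, w4, w5, w6, w7}.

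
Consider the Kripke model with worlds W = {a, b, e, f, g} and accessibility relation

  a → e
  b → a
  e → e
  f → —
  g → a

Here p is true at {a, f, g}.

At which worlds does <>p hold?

{b, g}

a: successors {e}; p there: e:F. ✗
b: successors {a}; p there: a:T. ✓
e: successors {e}; p there: e:F. ✗
f: no successors, so <>p fails. ✗
g: successors {a}; p there: a:T. ✓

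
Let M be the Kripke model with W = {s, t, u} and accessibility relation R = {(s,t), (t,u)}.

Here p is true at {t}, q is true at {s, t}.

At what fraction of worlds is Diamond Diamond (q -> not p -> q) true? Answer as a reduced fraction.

s: successors {t}; Diamond (q -> not p -> q) there: t:T. ✓
t: successors {u}; Diamond (q -> not p -> q) there: u:F. ✗
u: no successors, so Diamond Diamond (q -> not p -> q) fails. ✗
That's 1 of 3 worlds, so 1/3.

1/3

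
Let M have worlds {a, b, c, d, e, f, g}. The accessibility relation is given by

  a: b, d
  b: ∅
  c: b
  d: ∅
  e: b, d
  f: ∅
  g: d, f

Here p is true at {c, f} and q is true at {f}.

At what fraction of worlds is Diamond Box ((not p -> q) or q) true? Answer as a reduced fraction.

4/7

a: successors {b, d}; Box ((not p -> q) or q) there: b:T, d:T. ✓
b: no successors, so Diamond Box ((not p -> q) or q) fails. ✗
c: successors {b}; Box ((not p -> q) or q) there: b:T. ✓
d: no successors, so Diamond Box ((not p -> q) or q) fails. ✗
e: successors {b, d}; Box ((not p -> q) or q) there: b:T, d:T. ✓
f: no successors, so Diamond Box ((not p -> q) or q) fails. ✗
g: successors {d, f}; Box ((not p -> q) or q) there: d:T, f:T. ✓
That's 4 of 7 worlds, so 4/7.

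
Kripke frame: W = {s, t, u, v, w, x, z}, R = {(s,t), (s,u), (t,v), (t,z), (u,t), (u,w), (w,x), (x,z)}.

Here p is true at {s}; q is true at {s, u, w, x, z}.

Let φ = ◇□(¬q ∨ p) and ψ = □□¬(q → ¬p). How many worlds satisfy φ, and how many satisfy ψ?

2 and 4

For ◇□(¬q ∨ p):
s: successors {t, u}; □(¬q ∨ p) there: t:F, u:F. ✗
t: successors {v, z}; □(¬q ∨ p) there: v:T, z:T. ✓
u: successors {t, w}; □(¬q ∨ p) there: t:F, w:F. ✗
v: no successors, so ◇□(¬q ∨ p) fails. ✗
w: successors {x}; □(¬q ∨ p) there: x:F. ✗
x: successors {z}; □(¬q ∨ p) there: z:T. ✓
z: no successors, so ◇□(¬q ∨ p) fails. ✗
— 2 worlds.
For □□¬(q → ¬p):
s: successors {t, u}; □¬(q → ¬p) there: t:F, u:F. ✗
t: successors {v, z}; □¬(q → ¬p) there: v:T, z:T. ✓
u: successors {t, w}; □¬(q → ¬p) there: t:F, w:F. ✗
v: no successors, so □□¬(q → ¬p) holds vacuously. ✓
w: successors {x}; □¬(q → ¬p) there: x:F. ✗
x: successors {z}; □¬(q → ¬p) there: z:T. ✓
z: no successors, so □□¬(q → ¬p) holds vacuously. ✓
— 4 worlds.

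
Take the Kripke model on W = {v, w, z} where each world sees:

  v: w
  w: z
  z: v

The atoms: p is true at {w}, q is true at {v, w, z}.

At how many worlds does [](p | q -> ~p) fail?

v: successors {w}; p | q -> ~p there: w:F. ✗
w: successors {z}; p | q -> ~p there: z:T. ✓
z: successors {v}; p | q -> ~p there: v:T. ✓
Satisfying worlds: {w, z}.
So [](p | q -> ~p) fails at the other 1 world.

1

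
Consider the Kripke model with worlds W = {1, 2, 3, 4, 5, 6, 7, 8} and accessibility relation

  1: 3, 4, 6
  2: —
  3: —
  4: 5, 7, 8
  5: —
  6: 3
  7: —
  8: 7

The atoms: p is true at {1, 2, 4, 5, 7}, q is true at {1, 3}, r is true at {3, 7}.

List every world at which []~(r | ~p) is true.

{2, 3, 5, 7}

1: successors {3, 4, 6}; ~(r | ~p) there: 3:F, 4:T, 6:F. ✗
2: no successors, so []~(r | ~p) holds vacuously. ✓
3: no successors, so []~(r | ~p) holds vacuously. ✓
4: successors {5, 7, 8}; ~(r | ~p) there: 5:T, 7:F, 8:F. ✗
5: no successors, so []~(r | ~p) holds vacuously. ✓
6: successors {3}; ~(r | ~p) there: 3:F. ✗
7: no successors, so []~(r | ~p) holds vacuously. ✓
8: successors {7}; ~(r | ~p) there: 7:F. ✗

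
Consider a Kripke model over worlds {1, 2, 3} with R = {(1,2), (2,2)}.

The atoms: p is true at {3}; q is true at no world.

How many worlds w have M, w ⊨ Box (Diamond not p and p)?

1: successors {2}; Diamond not p and p there: 2:F. ✗
2: successors {2}; Diamond not p and p there: 2:F. ✗
3: no successors, so Box (Diamond not p and p) holds vacuously. ✓
Satisfying worlds: {3}.

1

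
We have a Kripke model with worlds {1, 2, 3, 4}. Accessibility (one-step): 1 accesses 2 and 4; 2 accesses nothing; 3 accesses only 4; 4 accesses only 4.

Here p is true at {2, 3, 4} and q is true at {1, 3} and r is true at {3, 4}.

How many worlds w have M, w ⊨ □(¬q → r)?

3

1: successors {2, 4}; ¬q → r there: 2:F, 4:T. ✗
2: no successors, so □(¬q → r) holds vacuously. ✓
3: successors {4}; ¬q → r there: 4:T. ✓
4: successors {4}; ¬q → r there: 4:T. ✓
Satisfying worlds: {2, 3, 4}.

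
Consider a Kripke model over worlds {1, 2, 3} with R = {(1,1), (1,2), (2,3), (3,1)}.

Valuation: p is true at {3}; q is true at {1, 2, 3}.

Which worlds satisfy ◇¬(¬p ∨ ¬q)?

{2}

1: successors {1, 2}; ¬(¬p ∨ ¬q) there: 1:F, 2:F. ✗
2: successors {3}; ¬(¬p ∨ ¬q) there: 3:T. ✓
3: successors {1}; ¬(¬p ∨ ¬q) there: 1:F. ✗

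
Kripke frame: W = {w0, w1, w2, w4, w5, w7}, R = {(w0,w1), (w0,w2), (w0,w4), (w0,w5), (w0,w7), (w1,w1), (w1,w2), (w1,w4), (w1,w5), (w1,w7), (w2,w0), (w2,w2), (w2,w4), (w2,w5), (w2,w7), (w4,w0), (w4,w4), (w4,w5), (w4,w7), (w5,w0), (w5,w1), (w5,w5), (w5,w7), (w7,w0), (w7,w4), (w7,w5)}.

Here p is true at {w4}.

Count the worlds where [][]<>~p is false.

0

w0: successors {w1, w2, w4, w5, w7}; []<>~p there: w1:T, w2:T, w4:T, w5:T, w7:T. ✓
w1: successors {w1, w2, w4, w5, w7}; []<>~p there: w1:T, w2:T, w4:T, w5:T, w7:T. ✓
w2: successors {w0, w2, w4, w5, w7}; []<>~p there: w0:T, w2:T, w4:T, w5:T, w7:T. ✓
w4: successors {w0, w4, w5, w7}; []<>~p there: w0:T, w4:T, w5:T, w7:T. ✓
w5: successors {w0, w1, w5, w7}; []<>~p there: w0:T, w1:T, w5:T, w7:T. ✓
w7: successors {w0, w4, w5}; []<>~p there: w0:T, w4:T, w5:T. ✓
Satisfying worlds: {w0, w1, w2, w4, w5, w7}.
So [][]<>~p fails at the other 0 worlds.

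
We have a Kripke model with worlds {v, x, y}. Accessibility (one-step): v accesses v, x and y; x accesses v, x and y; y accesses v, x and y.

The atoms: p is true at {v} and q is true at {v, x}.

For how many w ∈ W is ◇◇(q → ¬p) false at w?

v: successors {v, x, y}; ◇(q → ¬p) there: v:T, x:T, y:T. ✓
x: successors {v, x, y}; ◇(q → ¬p) there: v:T, x:T, y:T. ✓
y: successors {v, x, y}; ◇(q → ¬p) there: v:T, x:T, y:T. ✓
Satisfying worlds: {v, x, y}.
So ◇◇(q → ¬p) fails at the other 0 worlds.

0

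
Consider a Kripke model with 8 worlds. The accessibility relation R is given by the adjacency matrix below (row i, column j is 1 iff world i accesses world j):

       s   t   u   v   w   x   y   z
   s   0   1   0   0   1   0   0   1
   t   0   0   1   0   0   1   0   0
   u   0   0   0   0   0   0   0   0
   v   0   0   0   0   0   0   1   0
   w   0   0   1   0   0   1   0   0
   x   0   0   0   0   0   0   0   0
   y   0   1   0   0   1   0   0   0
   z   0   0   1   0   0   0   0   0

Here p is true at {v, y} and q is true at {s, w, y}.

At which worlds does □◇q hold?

{u, v, x}

s: successors {t, w, z}; ◇q there: t:F, w:F, z:F. ✗
t: successors {u, x}; ◇q there: u:F, x:F. ✗
u: no successors, so □◇q holds vacuously. ✓
v: successors {y}; ◇q there: y:T. ✓
w: successors {u, x}; ◇q there: u:F, x:F. ✗
x: no successors, so □◇q holds vacuously. ✓
y: successors {t, w}; ◇q there: t:F, w:F. ✗
z: successors {u}; ◇q there: u:F. ✗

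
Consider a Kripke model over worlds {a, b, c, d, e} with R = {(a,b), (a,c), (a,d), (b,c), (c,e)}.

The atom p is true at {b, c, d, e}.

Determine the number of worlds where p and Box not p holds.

2

a: p is F, Box not p is F. ✗
b: p is T, Box not p is F. ✗
c: p is T, Box not p is F. ✗
d: p is T, Box not p is T. ✓
e: p is T, Box not p is T. ✓
Satisfying worlds: {d, e}.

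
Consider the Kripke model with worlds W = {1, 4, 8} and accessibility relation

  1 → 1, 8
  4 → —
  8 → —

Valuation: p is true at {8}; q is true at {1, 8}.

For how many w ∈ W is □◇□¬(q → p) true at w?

1: successors {1, 8}; ◇□¬(q → p) there: 1:T, 8:F. ✗
4: no successors, so □◇□¬(q → p) holds vacuously. ✓
8: no successors, so □◇□¬(q → p) holds vacuously. ✓
Satisfying worlds: {4, 8}.

2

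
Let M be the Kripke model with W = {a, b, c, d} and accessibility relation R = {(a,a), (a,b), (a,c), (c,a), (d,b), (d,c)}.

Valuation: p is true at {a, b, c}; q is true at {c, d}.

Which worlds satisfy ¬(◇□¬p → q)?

{a}

a: ◇□¬p → q is F. ✓
b: ◇□¬p → q is T. ✗
c: ◇□¬p → q is T. ✗
d: ◇□¬p → q is T. ✗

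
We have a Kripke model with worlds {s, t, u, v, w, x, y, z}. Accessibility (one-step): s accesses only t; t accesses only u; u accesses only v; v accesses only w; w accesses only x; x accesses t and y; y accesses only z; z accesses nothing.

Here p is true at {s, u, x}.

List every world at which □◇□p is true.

{u, w, z}

s: successors {t}; ◇□p there: t:F. ✗
t: successors {u}; ◇□p there: u:F. ✗
u: successors {v}; ◇□p there: v:T. ✓
v: successors {w}; ◇□p there: w:F. ✗
w: successors {x}; ◇□p there: x:T. ✓
x: successors {t, y}; ◇□p there: t:F, y:T. ✗
y: successors {z}; ◇□p there: z:F. ✗
z: no successors, so □◇□p holds vacuously. ✓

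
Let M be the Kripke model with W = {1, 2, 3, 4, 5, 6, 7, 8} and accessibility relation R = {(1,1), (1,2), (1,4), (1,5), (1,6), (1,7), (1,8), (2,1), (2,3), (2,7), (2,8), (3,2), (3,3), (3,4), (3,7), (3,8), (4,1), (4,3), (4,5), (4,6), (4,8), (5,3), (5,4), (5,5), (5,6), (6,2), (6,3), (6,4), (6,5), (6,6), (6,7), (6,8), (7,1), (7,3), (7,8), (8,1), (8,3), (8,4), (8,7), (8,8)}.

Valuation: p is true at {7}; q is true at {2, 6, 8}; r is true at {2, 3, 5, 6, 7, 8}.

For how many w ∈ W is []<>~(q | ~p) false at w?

1: successors {1, 2, 4, 5, 6, 7, 8}; <>~(q | ~p) there: 1:T, 2:T, 4:F, 5:F, 6:T, 7:F, 8:T. ✗
2: successors {1, 3, 7, 8}; <>~(q | ~p) there: 1:T, 3:T, 7:F, 8:T. ✗
3: successors {2, 3, 4, 7, 8}; <>~(q | ~p) there: 2:T, 3:T, 4:F, 7:F, 8:T. ✗
4: successors {1, 3, 5, 6, 8}; <>~(q | ~p) there: 1:T, 3:T, 5:F, 6:T, 8:T. ✗
5: successors {3, 4, 5, 6}; <>~(q | ~p) there: 3:T, 4:F, 5:F, 6:T. ✗
6: successors {2, 3, 4, 5, 6, 7, 8}; <>~(q | ~p) there: 2:T, 3:T, 4:F, 5:F, 6:T, 7:F, 8:T. ✗
7: successors {1, 3, 8}; <>~(q | ~p) there: 1:T, 3:T, 8:T. ✓
8: successors {1, 3, 4, 7, 8}; <>~(q | ~p) there: 1:T, 3:T, 4:F, 7:F, 8:T. ✗
Satisfying worlds: {7}.
So []<>~(q | ~p) fails at the other 7 worlds.

7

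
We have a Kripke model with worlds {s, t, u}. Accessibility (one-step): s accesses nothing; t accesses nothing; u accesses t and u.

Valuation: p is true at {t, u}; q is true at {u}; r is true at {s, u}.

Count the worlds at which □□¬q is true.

2

s: no successors, so □□¬q holds vacuously. ✓
t: no successors, so □□¬q holds vacuously. ✓
u: successors {t, u}; □¬q there: t:T, u:F. ✗
Satisfying worlds: {s, t}.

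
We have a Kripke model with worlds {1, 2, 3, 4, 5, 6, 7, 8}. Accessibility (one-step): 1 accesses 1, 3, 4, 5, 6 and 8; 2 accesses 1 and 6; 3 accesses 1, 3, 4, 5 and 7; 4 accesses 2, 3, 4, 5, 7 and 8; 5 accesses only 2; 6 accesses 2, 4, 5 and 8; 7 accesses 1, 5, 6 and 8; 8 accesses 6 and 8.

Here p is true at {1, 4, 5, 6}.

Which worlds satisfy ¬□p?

{1, 3, 4, 5, 6, 7, 8}

1: □p is F. ✓
2: □p is T. ✗
3: □p is F. ✓
4: □p is F. ✓
5: □p is F. ✓
6: □p is F. ✓
7: □p is F. ✓
8: □p is F. ✓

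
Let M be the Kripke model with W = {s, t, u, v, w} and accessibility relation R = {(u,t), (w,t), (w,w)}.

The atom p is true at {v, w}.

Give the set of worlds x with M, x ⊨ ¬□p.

{u, w}

s: □p is T. ✗
t: □p is T. ✗
u: □p is F. ✓
v: □p is T. ✗
w: □p is F. ✓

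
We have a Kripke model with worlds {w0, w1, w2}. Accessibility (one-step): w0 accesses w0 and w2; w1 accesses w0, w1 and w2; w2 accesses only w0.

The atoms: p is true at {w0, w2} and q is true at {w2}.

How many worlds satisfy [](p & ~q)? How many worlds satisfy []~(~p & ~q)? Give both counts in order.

For [](p & ~q):
w0: successors {w0, w2}; p & ~q there: w0:T, w2:F. ✗
w1: successors {w0, w1, w2}; p & ~q there: w0:T, w1:F, w2:F. ✗
w2: successors {w0}; p & ~q there: w0:T. ✓
— 1 world.
For []~(~p & ~q):
w0: successors {w0, w2}; ~(~p & ~q) there: w0:T, w2:T. ✓
w1: successors {w0, w1, w2}; ~(~p & ~q) there: w0:T, w1:F, w2:T. ✗
w2: successors {w0}; ~(~p & ~q) there: w0:T. ✓
— 2 worlds.

1 and 2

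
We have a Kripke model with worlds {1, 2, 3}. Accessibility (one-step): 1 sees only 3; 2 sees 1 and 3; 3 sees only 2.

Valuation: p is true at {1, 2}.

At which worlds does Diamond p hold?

1: successors {3}; p there: 3:F. ✗
2: successors {1, 3}; p there: 1:T, 3:F. ✓
3: successors {2}; p there: 2:T. ✓

{2, 3}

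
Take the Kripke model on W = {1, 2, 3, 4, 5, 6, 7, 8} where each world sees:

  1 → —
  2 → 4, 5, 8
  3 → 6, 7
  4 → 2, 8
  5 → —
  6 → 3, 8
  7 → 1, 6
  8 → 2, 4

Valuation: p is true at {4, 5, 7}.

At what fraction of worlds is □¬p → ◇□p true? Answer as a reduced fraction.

1: □¬p is T, ◇□p is F. ✗
2: □¬p is F, ◇□p is T. ✓
3: □¬p is F, ◇□p is F. ✓
4: □¬p is T, ◇□p is F. ✗
5: □¬p is T, ◇□p is F. ✗
6: □¬p is T, ◇□p is F. ✗
7: □¬p is T, ◇□p is T. ✓
8: □¬p is F, ◇□p is F. ✓
That's 4 of 8 worlds, so 4/8 = 1/2.

1/2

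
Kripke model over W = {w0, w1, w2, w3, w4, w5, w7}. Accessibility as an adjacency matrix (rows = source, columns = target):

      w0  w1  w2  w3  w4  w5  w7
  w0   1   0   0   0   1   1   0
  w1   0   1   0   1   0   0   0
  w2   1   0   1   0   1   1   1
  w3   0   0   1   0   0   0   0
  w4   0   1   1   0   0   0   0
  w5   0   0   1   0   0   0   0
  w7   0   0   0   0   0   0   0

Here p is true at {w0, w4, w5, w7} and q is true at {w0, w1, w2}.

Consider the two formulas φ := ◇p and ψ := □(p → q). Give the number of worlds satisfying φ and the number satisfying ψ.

2 and 5

For ◇p:
w0: successors {w0, w4, w5}; p there: w0:T, w4:T, w5:T. ✓
w1: successors {w1, w3}; p there: w1:F, w3:F. ✗
w2: successors {w0, w2, w4, w5, w7}; p there: w0:T, w2:F, w4:T, w5:T, w7:T. ✓
w3: successors {w2}; p there: w2:F. ✗
w4: successors {w1, w2}; p there: w1:F, w2:F. ✗
w5: successors {w2}; p there: w2:F. ✗
w7: no successors, so ◇p fails. ✗
— 2 worlds.
For □(p → q):
w0: successors {w0, w4, w5}; p → q there: w0:T, w4:F, w5:F. ✗
w1: successors {w1, w3}; p → q there: w1:T, w3:T. ✓
w2: successors {w0, w2, w4, w5, w7}; p → q there: w0:T, w2:T, w4:F, w5:F, w7:F. ✗
w3: successors {w2}; p → q there: w2:T. ✓
w4: successors {w1, w2}; p → q there: w1:T, w2:T. ✓
w5: successors {w2}; p → q there: w2:T. ✓
w7: no successors, so □(p → q) holds vacuously. ✓
— 5 worlds.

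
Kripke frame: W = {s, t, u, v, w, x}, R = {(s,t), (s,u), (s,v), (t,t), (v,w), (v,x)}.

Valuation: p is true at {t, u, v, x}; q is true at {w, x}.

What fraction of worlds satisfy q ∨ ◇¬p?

1/2

s: q is F, ◇¬p is F. ✗
t: q is F, ◇¬p is F. ✗
u: q is F, ◇¬p is F. ✗
v: q is F, ◇¬p is T. ✓
w: q is T, ◇¬p is F. ✓
x: q is T, ◇¬p is F. ✓
That's 3 of 6 worlds, so 3/6 = 1/2.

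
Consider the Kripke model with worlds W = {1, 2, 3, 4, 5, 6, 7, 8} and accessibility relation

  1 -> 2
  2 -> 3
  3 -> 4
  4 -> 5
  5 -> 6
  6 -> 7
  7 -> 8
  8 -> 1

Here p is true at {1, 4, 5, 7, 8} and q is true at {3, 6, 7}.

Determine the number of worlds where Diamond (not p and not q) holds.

1: successors {2}; not p and not q there: 2:T. ✓
2: successors {3}; not p and not q there: 3:F. ✗
3: successors {4}; not p and not q there: 4:F. ✗
4: successors {5}; not p and not q there: 5:F. ✗
5: successors {6}; not p and not q there: 6:F. ✗
6: successors {7}; not p and not q there: 7:F. ✗
7: successors {8}; not p and not q there: 8:F. ✗
8: successors {1}; not p and not q there: 1:F. ✗
Satisfying worlds: {1}.

1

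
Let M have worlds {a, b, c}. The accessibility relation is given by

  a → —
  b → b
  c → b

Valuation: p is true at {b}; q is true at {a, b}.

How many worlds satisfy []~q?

a: no successors, so []~q holds vacuously. ✓
b: successors {b}; ~q there: b:F. ✗
c: successors {b}; ~q there: b:F. ✗
Satisfying worlds: {a}.

1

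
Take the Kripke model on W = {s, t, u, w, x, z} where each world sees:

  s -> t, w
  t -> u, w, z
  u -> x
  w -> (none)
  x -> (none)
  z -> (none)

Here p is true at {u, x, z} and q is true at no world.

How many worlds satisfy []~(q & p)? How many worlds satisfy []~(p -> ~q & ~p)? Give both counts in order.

6 and 4

For []~(q & p):
s: successors {t, w}; ~(q & p) there: t:T, w:T. ✓
t: successors {u, w, z}; ~(q & p) there: u:T, w:T, z:T. ✓
u: successors {x}; ~(q & p) there: x:T. ✓
w: no successors, so []~(q & p) holds vacuously. ✓
x: no successors, so []~(q & p) holds vacuously. ✓
z: no successors, so []~(q & p) holds vacuously. ✓
— 6 worlds.
For []~(p -> ~q & ~p):
s: successors {t, w}; ~(p -> ~q & ~p) there: t:F, w:F. ✗
t: successors {u, w, z}; ~(p -> ~q & ~p) there: u:T, w:F, z:T. ✗
u: successors {x}; ~(p -> ~q & ~p) there: x:T. ✓
w: no successors, so []~(p -> ~q & ~p) holds vacuously. ✓
x: no successors, so []~(p -> ~q & ~p) holds vacuously. ✓
z: no successors, so []~(p -> ~q & ~p) holds vacuously. ✓
— 4 worlds.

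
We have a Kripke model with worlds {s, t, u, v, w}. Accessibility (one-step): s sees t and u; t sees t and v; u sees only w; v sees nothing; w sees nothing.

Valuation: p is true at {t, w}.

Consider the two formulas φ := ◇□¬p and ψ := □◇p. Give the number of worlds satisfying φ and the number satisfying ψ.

2 and 3

For ◇□¬p:
s: successors {t, u}; □¬p there: t:F, u:F. ✗
t: successors {t, v}; □¬p there: t:F, v:T. ✓
u: successors {w}; □¬p there: w:T. ✓
v: no successors, so ◇□¬p fails. ✗
w: no successors, so ◇□¬p fails. ✗
— 2 worlds.
For □◇p:
s: successors {t, u}; ◇p there: t:T, u:T. ✓
t: successors {t, v}; ◇p there: t:T, v:F. ✗
u: successors {w}; ◇p there: w:F. ✗
v: no successors, so □◇p holds vacuously. ✓
w: no successors, so □◇p holds vacuously. ✓
— 3 worlds.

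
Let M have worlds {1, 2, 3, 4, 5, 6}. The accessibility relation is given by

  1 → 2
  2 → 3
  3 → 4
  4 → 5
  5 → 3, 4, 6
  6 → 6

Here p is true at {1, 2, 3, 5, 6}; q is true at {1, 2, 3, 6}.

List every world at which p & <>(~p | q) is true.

1: p is T, <>(~p | q) is T. ✓
2: p is T, <>(~p | q) is T. ✓
3: p is T, <>(~p | q) is T. ✓
4: p is F, <>(~p | q) is F. ✗
5: p is T, <>(~p | q) is T. ✓
6: p is T, <>(~p | q) is T. ✓

{1, 2, 3, 5, 6}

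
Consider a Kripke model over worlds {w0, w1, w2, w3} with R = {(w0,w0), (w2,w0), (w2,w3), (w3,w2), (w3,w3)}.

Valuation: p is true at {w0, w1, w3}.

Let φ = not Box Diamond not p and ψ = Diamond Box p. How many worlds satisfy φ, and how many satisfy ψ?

For not Box Diamond not p:
w0: Box Diamond not p is F. ✓
w1: Box Diamond not p is T. ✗
w2: Box Diamond not p is F. ✓
w3: Box Diamond not p is F. ✓
— 3 worlds.
For Diamond Box p:
w0: successors {w0}; Box p there: w0:T. ✓
w1: no successors, so Diamond Box p fails. ✗
w2: successors {w0, w3}; Box p there: w0:T, w3:F. ✓
w3: successors {w2, w3}; Box p there: w2:T, w3:F. ✓
— 3 worlds.

3 and 3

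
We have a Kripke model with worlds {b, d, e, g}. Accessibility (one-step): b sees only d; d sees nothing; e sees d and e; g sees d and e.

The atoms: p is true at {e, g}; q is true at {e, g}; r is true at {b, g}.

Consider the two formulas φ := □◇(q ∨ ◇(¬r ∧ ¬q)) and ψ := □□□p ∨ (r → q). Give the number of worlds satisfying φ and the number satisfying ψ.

For □◇(q ∨ ◇(¬r ∧ ¬q)):
b: successors {d}; ◇(q ∨ ◇(¬r ∧ ¬q)) there: d:F. ✗
d: no successors, so □◇(q ∨ ◇(¬r ∧ ¬q)) holds vacuously. ✓
e: successors {d, e}; ◇(q ∨ ◇(¬r ∧ ¬q)) there: d:F, e:T. ✗
g: successors {d, e}; ◇(q ∨ ◇(¬r ∧ ¬q)) there: d:F, e:T. ✗
— 1 world.
For □□□p ∨ (r → q):
b: □□□p is T, r → q is F. ✓
d: □□□p is T, r → q is T. ✓
e: □□□p is F, r → q is T. ✓
g: □□□p is F, r → q is T. ✓
— 4 worlds.

1 and 4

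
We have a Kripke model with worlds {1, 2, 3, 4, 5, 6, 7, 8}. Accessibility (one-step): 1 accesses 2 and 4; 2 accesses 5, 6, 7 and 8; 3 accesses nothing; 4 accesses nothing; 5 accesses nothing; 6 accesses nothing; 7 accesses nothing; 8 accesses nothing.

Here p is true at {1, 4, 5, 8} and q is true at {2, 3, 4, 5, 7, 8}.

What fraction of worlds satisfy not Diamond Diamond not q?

7/8

1: Diamond Diamond not q is T. ✗
2: Diamond Diamond not q is F. ✓
3: Diamond Diamond not q is F. ✓
4: Diamond Diamond not q is F. ✓
5: Diamond Diamond not q is F. ✓
6: Diamond Diamond not q is F. ✓
7: Diamond Diamond not q is F. ✓
8: Diamond Diamond not q is F. ✓
That's 7 of 8 worlds, so 7/8.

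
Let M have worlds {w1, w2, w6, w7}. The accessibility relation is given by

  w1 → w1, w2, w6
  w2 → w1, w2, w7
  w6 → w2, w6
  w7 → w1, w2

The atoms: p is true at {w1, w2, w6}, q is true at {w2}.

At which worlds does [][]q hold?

∅

w1: successors {w1, w2, w6}; []q there: w1:F, w2:F, w6:F. ✗
w2: successors {w1, w2, w7}; []q there: w1:F, w2:F, w7:F. ✗
w6: successors {w2, w6}; []q there: w2:F, w6:F. ✗
w7: successors {w1, w2}; []q there: w1:F, w2:F. ✗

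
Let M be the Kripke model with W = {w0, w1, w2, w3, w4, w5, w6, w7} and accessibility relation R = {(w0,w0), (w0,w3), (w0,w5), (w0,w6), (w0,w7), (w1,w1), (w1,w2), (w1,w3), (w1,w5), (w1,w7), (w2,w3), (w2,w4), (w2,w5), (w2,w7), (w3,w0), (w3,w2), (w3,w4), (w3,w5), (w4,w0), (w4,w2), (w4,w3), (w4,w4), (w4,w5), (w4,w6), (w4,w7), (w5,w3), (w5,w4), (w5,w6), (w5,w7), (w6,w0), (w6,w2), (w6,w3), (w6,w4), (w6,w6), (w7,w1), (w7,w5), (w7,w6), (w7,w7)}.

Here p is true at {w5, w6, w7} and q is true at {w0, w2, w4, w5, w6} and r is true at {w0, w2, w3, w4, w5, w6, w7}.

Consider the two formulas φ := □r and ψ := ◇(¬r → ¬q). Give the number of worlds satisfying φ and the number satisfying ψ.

For □r:
w0: successors {w0, w3, w5, w6, w7}; r there: w0:T, w3:T, w5:T, w6:T, w7:T. ✓
w1: successors {w1, w2, w3, w5, w7}; r there: w1:F, w2:T, w3:T, w5:T, w7:T. ✗
w2: successors {w3, w4, w5, w7}; r there: w3:T, w4:T, w5:T, w7:T. ✓
w3: successors {w0, w2, w4, w5}; r there: w0:T, w2:T, w4:T, w5:T. ✓
w4: successors {w0, w2, w3, w4, w5, w6, w7}; r there: w0:T, w2:T, w3:T, w4:T, w5:T, w6:T, w7:T. ✓
w5: successors {w3, w4, w6, w7}; r there: w3:T, w4:T, w6:T, w7:T. ✓
w6: successors {w0, w2, w3, w4, w6}; r there: w0:T, w2:T, w3:T, w4:T, w6:T. ✓
w7: successors {w1, w5, w6, w7}; r there: w1:F, w5:T, w6:T, w7:T. ✗
— 6 worlds.
For ◇(¬r → ¬q):
w0: successors {w0, w3, w5, w6, w7}; ¬r → ¬q there: w0:T, w3:T, w5:T, w6:T, w7:T. ✓
w1: successors {w1, w2, w3, w5, w7}; ¬r → ¬q there: w1:T, w2:T, w3:T, w5:T, w7:T. ✓
w2: successors {w3, w4, w5, w7}; ¬r → ¬q there: w3:T, w4:T, w5:T, w7:T. ✓
w3: successors {w0, w2, w4, w5}; ¬r → ¬q there: w0:T, w2:T, w4:T, w5:T. ✓
w4: successors {w0, w2, w3, w4, w5, w6, w7}; ¬r → ¬q there: w0:T, w2:T, w3:T, w4:T, w5:T, w6:T, w7:T. ✓
w5: successors {w3, w4, w6, w7}; ¬r → ¬q there: w3:T, w4:T, w6:T, w7:T. ✓
w6: successors {w0, w2, w3, w4, w6}; ¬r → ¬q there: w0:T, w2:T, w3:T, w4:T, w6:T. ✓
w7: successors {w1, w5, w6, w7}; ¬r → ¬q there: w1:T, w5:T, w6:T, w7:T. ✓
— 8 worlds.

6 and 8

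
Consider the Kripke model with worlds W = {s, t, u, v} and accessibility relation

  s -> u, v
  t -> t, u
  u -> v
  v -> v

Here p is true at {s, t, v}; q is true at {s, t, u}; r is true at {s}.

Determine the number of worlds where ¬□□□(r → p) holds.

0

s: □□□(r → p) is T. ✗
t: □□□(r → p) is T. ✗
u: □□□(r → p) is T. ✗
v: □□□(r → p) is T. ✗
Satisfying worlds: ∅.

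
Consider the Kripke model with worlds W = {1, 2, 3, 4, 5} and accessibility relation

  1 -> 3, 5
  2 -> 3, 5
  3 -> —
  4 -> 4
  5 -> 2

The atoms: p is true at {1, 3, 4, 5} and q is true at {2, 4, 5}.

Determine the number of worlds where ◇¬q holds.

1: successors {3, 5}; ¬q there: 3:T, 5:F. ✓
2: successors {3, 5}; ¬q there: 3:T, 5:F. ✓
3: no successors, so ◇¬q fails. ✗
4: successors {4}; ¬q there: 4:F. ✗
5: successors {2}; ¬q there: 2:F. ✗
Satisfying worlds: {1, 2}.

2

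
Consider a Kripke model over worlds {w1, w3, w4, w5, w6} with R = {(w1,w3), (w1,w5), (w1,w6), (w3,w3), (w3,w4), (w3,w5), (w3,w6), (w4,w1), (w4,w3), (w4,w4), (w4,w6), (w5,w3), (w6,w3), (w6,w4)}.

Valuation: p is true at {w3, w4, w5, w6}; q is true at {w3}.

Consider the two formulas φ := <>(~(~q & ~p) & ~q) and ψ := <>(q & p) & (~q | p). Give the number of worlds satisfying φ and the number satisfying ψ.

For <>(~(~q & ~p) & ~q):
w1: successors {w3, w5, w6}; ~(~q & ~p) & ~q there: w3:F, w5:T, w6:T. ✓
w3: successors {w3, w4, w5, w6}; ~(~q & ~p) & ~q there: w3:F, w4:T, w5:T, w6:T. ✓
w4: successors {w1, w3, w4, w6}; ~(~q & ~p) & ~q there: w1:F, w3:F, w4:T, w6:T. ✓
w5: successors {w3}; ~(~q & ~p) & ~q there: w3:F. ✗
w6: successors {w3, w4}; ~(~q & ~p) & ~q there: w3:F, w4:T. ✓
— 4 worlds.
For <>(q & p) & (~q | p):
w1: <>(q & p) is T, ~q | p is T. ✓
w3: <>(q & p) is T, ~q | p is T. ✓
w4: <>(q & p) is T, ~q | p is T. ✓
w5: <>(q & p) is T, ~q | p is T. ✓
w6: <>(q & p) is T, ~q | p is T. ✓
— 5 worlds.

4 and 5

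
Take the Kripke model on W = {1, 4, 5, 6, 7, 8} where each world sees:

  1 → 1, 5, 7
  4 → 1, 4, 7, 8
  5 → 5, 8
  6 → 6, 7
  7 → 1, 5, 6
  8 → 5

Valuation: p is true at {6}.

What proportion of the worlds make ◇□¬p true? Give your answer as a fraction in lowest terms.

1: successors {1, 5, 7}; □¬p there: 1:T, 5:T, 7:F. ✓
4: successors {1, 4, 7, 8}; □¬p there: 1:T, 4:T, 7:F, 8:T. ✓
5: successors {5, 8}; □¬p there: 5:T, 8:T. ✓
6: successors {6, 7}; □¬p there: 6:F, 7:F. ✗
7: successors {1, 5, 6}; □¬p there: 1:T, 5:T, 6:F. ✓
8: successors {5}; □¬p there: 5:T. ✓
That's 5 of 6 worlds, so 5/6.

5/6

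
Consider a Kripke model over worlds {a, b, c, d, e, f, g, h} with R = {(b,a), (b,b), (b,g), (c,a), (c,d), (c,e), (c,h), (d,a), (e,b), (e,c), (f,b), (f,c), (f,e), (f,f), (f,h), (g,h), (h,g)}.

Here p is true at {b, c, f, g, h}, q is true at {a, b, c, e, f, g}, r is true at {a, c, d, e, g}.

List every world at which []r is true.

a: no successors, so []r holds vacuously. ✓
b: successors {a, b, g}; r there: a:T, b:F, g:T. ✗
c: successors {a, d, e, h}; r there: a:T, d:T, e:T, h:F. ✗
d: successors {a}; r there: a:T. ✓
e: successors {b, c}; r there: b:F, c:T. ✗
f: successors {b, c, e, f, h}; r there: b:F, c:T, e:T, f:F, h:F. ✗
g: successors {h}; r there: h:F. ✗
h: successors {g}; r there: g:T. ✓

{a, d, h}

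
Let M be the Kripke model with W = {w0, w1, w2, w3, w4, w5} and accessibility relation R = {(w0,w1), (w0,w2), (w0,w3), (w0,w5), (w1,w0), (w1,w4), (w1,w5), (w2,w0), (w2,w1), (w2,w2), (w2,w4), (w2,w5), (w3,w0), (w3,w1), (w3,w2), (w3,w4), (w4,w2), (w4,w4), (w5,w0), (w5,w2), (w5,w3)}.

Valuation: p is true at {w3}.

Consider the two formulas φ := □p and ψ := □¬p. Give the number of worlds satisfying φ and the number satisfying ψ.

For □p:
w0: successors {w1, w2, w3, w5}; p there: w1:F, w2:F, w3:T, w5:F. ✗
w1: successors {w0, w4, w5}; p there: w0:F, w4:F, w5:F. ✗
w2: successors {w0, w1, w2, w4, w5}; p there: w0:F, w1:F, w2:F, w4:F, w5:F. ✗
w3: successors {w0, w1, w2, w4}; p there: w0:F, w1:F, w2:F, w4:F. ✗
w4: successors {w2, w4}; p there: w2:F, w4:F. ✗
w5: successors {w0, w2, w3}; p there: w0:F, w2:F, w3:T. ✗
— 0 worlds.
For □¬p:
w0: successors {w1, w2, w3, w5}; ¬p there: w1:T, w2:T, w3:F, w5:T. ✗
w1: successors {w0, w4, w5}; ¬p there: w0:T, w4:T, w5:T. ✓
w2: successors {w0, w1, w2, w4, w5}; ¬p there: w0:T, w1:T, w2:T, w4:T, w5:T. ✓
w3: successors {w0, w1, w2, w4}; ¬p there: w0:T, w1:T, w2:T, w4:T. ✓
w4: successors {w2, w4}; ¬p there: w2:T, w4:T. ✓
w5: successors {w0, w2, w3}; ¬p there: w0:T, w2:T, w3:F. ✗
— 4 worlds.

0 and 4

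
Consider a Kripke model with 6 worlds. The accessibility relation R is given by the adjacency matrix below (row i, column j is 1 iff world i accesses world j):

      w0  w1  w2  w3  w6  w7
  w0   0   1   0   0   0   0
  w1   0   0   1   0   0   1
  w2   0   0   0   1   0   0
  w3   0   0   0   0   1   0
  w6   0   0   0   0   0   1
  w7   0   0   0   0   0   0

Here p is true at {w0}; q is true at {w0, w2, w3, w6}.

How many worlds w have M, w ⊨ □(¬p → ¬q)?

3

w0: successors {w1}; ¬p → ¬q there: w1:T. ✓
w1: successors {w2, w7}; ¬p → ¬q there: w2:F, w7:T. ✗
w2: successors {w3}; ¬p → ¬q there: w3:F. ✗
w3: successors {w6}; ¬p → ¬q there: w6:F. ✗
w6: successors {w7}; ¬p → ¬q there: w7:T. ✓
w7: no successors, so □(¬p → ¬q) holds vacuously. ✓
Satisfying worlds: {w0, w6, w7}.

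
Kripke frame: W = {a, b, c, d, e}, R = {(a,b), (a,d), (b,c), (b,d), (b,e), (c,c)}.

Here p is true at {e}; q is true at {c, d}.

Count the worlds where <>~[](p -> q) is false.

a: successors {b, d}; ~[](p -> q) there: b:T, d:F. ✓
b: successors {c, d, e}; ~[](p -> q) there: c:F, d:F, e:F. ✗
c: successors {c}; ~[](p -> q) there: c:F. ✗
d: no successors, so <>~[](p -> q) fails. ✗
e: no successors, so <>~[](p -> q) fails. ✗
Satisfying worlds: {a}.
So <>~[](p -> q) fails at the other 4 worlds.

4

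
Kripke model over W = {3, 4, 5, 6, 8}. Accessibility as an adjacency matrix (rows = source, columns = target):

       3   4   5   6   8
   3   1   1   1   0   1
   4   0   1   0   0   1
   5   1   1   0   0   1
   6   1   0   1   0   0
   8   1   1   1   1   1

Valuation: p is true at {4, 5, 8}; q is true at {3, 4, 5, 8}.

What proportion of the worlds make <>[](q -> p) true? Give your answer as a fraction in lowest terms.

3: successors {3, 4, 5, 8}; [](q -> p) there: 3:F, 4:T, 5:F, 8:F. ✓
4: successors {4, 8}; [](q -> p) there: 4:T, 8:F. ✓
5: successors {3, 4, 8}; [](q -> p) there: 3:F, 4:T, 8:F. ✓
6: successors {3, 5}; [](q -> p) there: 3:F, 5:F. ✗
8: successors {3, 4, 5, 6, 8}; [](q -> p) there: 3:F, 4:T, 5:F, 6:F, 8:F. ✓
That's 4 of 5 worlds, so 4/5.

4/5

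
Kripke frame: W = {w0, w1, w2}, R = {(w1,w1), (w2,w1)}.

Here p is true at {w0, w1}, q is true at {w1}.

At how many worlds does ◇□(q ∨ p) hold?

2

w0: no successors, so ◇□(q ∨ p) fails. ✗
w1: successors {w1}; □(q ∨ p) there: w1:T. ✓
w2: successors {w1}; □(q ∨ p) there: w1:T. ✓
Satisfying worlds: {w1, w2}.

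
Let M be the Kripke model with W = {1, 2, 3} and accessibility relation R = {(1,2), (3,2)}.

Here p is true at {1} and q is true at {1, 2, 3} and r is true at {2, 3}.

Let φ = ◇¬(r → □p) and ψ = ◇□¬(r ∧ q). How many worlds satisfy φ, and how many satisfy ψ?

For ◇¬(r → □p):
1: successors {2}; ¬(r → □p) there: 2:F. ✗
2: no successors, so ◇¬(r → □p) fails. ✗
3: successors {2}; ¬(r → □p) there: 2:F. ✗
— 0 worlds.
For ◇□¬(r ∧ q):
1: successors {2}; □¬(r ∧ q) there: 2:T. ✓
2: no successors, so ◇□¬(r ∧ q) fails. ✗
3: successors {2}; □¬(r ∧ q) there: 2:T. ✓
— 2 worlds.

0 and 2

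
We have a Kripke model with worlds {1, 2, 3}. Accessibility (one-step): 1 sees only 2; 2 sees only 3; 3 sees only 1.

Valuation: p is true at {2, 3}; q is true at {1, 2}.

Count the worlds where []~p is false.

2

1: successors {2}; ~p there: 2:F. ✗
2: successors {3}; ~p there: 3:F. ✗
3: successors {1}; ~p there: 1:T. ✓
Satisfying worlds: {3}.
So []~p fails at the other 2 worlds.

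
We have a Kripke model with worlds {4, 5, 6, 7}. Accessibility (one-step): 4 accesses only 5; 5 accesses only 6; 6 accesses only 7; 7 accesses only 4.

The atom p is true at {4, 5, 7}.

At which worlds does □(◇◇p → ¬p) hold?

4: successors {5}; ◇◇p → ¬p there: 5:F. ✗
5: successors {6}; ◇◇p → ¬p there: 6:T. ✓
6: successors {7}; ◇◇p → ¬p there: 7:F. ✗
7: successors {4}; ◇◇p → ¬p there: 4:T. ✓

{5, 7}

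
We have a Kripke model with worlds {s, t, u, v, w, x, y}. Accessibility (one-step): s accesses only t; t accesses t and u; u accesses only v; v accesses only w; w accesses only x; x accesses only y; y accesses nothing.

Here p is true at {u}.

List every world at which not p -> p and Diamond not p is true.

s: not p is T, p and Diamond not p is F. ✗
t: not p is T, p and Diamond not p is F. ✗
u: not p is F, p and Diamond not p is T. ✓
v: not p is T, p and Diamond not p is F. ✗
w: not p is T, p and Diamond not p is F. ✗
x: not p is T, p and Diamond not p is F. ✗
y: not p is T, p and Diamond not p is F. ✗

{u}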